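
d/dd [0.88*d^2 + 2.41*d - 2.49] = 1.76*d + 2.41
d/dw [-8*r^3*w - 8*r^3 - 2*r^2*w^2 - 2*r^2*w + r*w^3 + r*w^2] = r*(-8*r^2 - 4*r*w - 2*r + 3*w^2 + 2*w)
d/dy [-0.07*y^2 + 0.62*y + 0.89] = 0.62 - 0.14*y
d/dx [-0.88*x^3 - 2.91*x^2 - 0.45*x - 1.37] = -2.64*x^2 - 5.82*x - 0.45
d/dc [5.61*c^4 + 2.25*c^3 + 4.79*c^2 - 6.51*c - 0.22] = 22.44*c^3 + 6.75*c^2 + 9.58*c - 6.51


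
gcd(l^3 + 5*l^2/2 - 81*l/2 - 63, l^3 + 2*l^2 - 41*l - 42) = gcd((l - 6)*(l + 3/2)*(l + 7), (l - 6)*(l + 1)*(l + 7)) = l^2 + l - 42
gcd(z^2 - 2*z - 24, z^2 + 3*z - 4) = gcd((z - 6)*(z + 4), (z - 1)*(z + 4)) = z + 4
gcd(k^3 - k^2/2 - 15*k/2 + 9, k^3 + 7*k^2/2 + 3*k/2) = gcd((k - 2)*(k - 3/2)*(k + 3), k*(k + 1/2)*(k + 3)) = k + 3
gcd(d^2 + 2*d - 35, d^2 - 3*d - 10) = d - 5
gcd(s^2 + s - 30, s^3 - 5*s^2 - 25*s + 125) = s - 5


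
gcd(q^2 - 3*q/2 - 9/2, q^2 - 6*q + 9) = q - 3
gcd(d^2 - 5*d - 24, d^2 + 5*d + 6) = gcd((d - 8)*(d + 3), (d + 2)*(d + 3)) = d + 3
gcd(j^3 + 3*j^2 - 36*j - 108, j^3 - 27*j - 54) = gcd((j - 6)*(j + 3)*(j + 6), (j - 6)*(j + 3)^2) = j^2 - 3*j - 18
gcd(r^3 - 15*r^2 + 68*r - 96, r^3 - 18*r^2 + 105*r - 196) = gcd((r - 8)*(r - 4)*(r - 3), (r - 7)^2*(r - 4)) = r - 4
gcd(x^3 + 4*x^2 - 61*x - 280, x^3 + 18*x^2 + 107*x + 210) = x^2 + 12*x + 35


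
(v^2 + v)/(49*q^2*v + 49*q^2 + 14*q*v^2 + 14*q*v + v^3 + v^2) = v/(49*q^2 + 14*q*v + v^2)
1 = 1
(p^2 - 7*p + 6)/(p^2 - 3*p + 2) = (p - 6)/(p - 2)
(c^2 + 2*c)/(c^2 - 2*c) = (c + 2)/(c - 2)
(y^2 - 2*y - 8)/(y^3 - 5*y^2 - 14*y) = (y - 4)/(y*(y - 7))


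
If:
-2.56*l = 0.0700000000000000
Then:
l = -0.03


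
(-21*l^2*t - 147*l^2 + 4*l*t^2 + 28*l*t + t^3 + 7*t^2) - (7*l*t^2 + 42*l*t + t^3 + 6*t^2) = -21*l^2*t - 147*l^2 - 3*l*t^2 - 14*l*t + t^2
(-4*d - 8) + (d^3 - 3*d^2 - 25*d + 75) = d^3 - 3*d^2 - 29*d + 67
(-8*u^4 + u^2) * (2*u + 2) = -16*u^5 - 16*u^4 + 2*u^3 + 2*u^2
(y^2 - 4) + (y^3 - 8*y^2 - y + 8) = y^3 - 7*y^2 - y + 4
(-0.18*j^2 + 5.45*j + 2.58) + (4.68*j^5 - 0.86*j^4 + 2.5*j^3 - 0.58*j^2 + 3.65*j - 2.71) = 4.68*j^5 - 0.86*j^4 + 2.5*j^3 - 0.76*j^2 + 9.1*j - 0.13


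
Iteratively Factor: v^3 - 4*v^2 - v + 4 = (v - 4)*(v^2 - 1) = (v - 4)*(v + 1)*(v - 1)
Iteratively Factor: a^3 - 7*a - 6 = (a - 3)*(a^2 + 3*a + 2) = (a - 3)*(a + 1)*(a + 2)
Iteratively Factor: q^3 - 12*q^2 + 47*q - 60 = (q - 4)*(q^2 - 8*q + 15) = (q - 4)*(q - 3)*(q - 5)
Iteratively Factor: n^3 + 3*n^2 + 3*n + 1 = (n + 1)*(n^2 + 2*n + 1) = (n + 1)^2*(n + 1)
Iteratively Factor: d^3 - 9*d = (d + 3)*(d^2 - 3*d) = (d - 3)*(d + 3)*(d)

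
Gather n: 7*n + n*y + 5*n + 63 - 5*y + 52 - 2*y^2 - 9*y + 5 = n*(y + 12) - 2*y^2 - 14*y + 120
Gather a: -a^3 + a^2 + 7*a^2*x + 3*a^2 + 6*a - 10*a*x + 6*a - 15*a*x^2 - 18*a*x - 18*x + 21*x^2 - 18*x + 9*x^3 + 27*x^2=-a^3 + a^2*(7*x + 4) + a*(-15*x^2 - 28*x + 12) + 9*x^3 + 48*x^2 - 36*x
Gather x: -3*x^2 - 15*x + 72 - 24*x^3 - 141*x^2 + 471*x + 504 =-24*x^3 - 144*x^2 + 456*x + 576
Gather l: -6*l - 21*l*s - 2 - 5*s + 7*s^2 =l*(-21*s - 6) + 7*s^2 - 5*s - 2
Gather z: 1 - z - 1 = -z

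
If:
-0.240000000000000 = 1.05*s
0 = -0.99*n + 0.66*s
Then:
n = -0.15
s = -0.23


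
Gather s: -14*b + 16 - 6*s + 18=-14*b - 6*s + 34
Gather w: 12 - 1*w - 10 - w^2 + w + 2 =4 - w^2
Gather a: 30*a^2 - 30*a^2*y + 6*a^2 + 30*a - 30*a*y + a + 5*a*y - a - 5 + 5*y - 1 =a^2*(36 - 30*y) + a*(30 - 25*y) + 5*y - 6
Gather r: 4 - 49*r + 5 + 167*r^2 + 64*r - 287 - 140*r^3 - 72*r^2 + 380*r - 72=-140*r^3 + 95*r^2 + 395*r - 350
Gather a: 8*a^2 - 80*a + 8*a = 8*a^2 - 72*a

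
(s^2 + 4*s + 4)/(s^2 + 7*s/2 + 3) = 2*(s + 2)/(2*s + 3)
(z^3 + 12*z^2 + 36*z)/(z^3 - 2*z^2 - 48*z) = (z + 6)/(z - 8)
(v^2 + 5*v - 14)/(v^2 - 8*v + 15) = (v^2 + 5*v - 14)/(v^2 - 8*v + 15)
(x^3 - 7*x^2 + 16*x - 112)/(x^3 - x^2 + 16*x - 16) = (x - 7)/(x - 1)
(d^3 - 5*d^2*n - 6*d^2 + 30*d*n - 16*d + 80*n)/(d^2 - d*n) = (d^3 - 5*d^2*n - 6*d^2 + 30*d*n - 16*d + 80*n)/(d*(d - n))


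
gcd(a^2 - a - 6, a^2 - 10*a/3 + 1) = a - 3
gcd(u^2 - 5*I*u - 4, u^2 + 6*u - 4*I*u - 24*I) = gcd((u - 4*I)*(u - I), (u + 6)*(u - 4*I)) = u - 4*I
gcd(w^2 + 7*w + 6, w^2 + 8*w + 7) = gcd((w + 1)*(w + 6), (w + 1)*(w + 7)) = w + 1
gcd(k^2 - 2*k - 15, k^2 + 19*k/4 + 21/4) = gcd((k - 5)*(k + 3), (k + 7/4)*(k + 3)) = k + 3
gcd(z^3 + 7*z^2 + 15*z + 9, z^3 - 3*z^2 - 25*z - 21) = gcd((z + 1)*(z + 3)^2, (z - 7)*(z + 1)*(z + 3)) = z^2 + 4*z + 3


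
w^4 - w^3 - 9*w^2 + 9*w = w*(w - 3)*(w - 1)*(w + 3)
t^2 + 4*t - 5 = (t - 1)*(t + 5)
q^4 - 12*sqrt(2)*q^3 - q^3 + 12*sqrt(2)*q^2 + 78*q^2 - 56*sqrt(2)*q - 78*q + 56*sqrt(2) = (q - 1)*(q - 7*sqrt(2))*(q - 4*sqrt(2))*(q - sqrt(2))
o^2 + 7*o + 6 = (o + 1)*(o + 6)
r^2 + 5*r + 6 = (r + 2)*(r + 3)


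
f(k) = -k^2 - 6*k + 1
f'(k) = -2*k - 6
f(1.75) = -12.56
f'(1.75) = -9.50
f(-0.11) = 1.65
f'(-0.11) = -5.78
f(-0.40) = 3.24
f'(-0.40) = -5.20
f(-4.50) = 7.75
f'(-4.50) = 3.00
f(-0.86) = 5.42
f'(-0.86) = -4.28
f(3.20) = -28.44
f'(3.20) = -12.40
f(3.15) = -27.82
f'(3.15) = -12.30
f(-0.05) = 1.30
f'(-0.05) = -5.90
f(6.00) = -71.00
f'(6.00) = -18.00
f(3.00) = -26.00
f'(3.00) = -12.00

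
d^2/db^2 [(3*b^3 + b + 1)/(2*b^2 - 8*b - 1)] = 2*(202*b^3 + 84*b^2 - 33*b + 58)/(8*b^6 - 96*b^5 + 372*b^4 - 416*b^3 - 186*b^2 - 24*b - 1)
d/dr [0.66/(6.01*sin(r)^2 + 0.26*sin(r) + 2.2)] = -(7.9332*sin(r) + 0.1716)*cos(r)/(6.01*sin(r)^2 + 0.26*sin(r) + 2.2)^2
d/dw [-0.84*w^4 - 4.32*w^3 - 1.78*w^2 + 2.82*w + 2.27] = -3.36*w^3 - 12.96*w^2 - 3.56*w + 2.82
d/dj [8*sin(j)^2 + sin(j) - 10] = (16*sin(j) + 1)*cos(j)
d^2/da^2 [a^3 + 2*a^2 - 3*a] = 6*a + 4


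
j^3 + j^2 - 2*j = j*(j - 1)*(j + 2)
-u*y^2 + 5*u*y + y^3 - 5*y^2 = y*(-u + y)*(y - 5)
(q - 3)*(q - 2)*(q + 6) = q^3 + q^2 - 24*q + 36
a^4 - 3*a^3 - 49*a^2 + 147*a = a*(a - 7)*(a - 3)*(a + 7)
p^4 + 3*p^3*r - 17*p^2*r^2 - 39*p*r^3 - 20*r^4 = (p - 4*r)*(p + r)^2*(p + 5*r)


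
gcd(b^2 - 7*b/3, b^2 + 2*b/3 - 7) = b - 7/3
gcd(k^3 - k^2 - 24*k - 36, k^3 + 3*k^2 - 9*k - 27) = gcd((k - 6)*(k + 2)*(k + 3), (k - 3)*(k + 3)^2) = k + 3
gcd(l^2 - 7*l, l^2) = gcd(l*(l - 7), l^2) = l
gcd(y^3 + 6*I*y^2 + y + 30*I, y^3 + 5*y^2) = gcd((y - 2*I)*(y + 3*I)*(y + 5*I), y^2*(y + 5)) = 1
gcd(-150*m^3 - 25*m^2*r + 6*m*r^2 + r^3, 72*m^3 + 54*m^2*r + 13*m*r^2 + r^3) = 6*m + r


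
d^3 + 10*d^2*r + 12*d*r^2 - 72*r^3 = (d - 2*r)*(d + 6*r)^2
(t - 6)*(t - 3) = t^2 - 9*t + 18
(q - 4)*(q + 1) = q^2 - 3*q - 4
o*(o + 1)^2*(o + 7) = o^4 + 9*o^3 + 15*o^2 + 7*o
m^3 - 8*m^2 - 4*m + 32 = (m - 8)*(m - 2)*(m + 2)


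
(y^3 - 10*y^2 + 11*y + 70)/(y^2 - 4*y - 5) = (y^2 - 5*y - 14)/(y + 1)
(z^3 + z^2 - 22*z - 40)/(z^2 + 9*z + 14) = (z^2 - z - 20)/(z + 7)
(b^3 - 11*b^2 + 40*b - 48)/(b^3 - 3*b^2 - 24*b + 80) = (b - 3)/(b + 5)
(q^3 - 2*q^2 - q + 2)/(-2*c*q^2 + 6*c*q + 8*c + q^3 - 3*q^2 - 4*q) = (q^2 - 3*q + 2)/(-2*c*q + 8*c + q^2 - 4*q)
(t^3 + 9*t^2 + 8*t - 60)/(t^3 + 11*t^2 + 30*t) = (t - 2)/t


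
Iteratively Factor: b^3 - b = (b + 1)*(b^2 - b) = b*(b + 1)*(b - 1)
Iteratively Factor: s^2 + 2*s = (s)*(s + 2)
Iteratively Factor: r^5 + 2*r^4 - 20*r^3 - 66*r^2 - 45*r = (r + 1)*(r^4 + r^3 - 21*r^2 - 45*r) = (r - 5)*(r + 1)*(r^3 + 6*r^2 + 9*r) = (r - 5)*(r + 1)*(r + 3)*(r^2 + 3*r) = (r - 5)*(r + 1)*(r + 3)^2*(r)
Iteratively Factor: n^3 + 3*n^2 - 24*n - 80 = (n + 4)*(n^2 - n - 20) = (n + 4)^2*(n - 5)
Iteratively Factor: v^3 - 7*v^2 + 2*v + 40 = (v - 5)*(v^2 - 2*v - 8) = (v - 5)*(v - 4)*(v + 2)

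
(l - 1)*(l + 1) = l^2 - 1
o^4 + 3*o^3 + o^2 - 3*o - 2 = (o - 1)*(o + 1)^2*(o + 2)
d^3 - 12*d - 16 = (d - 4)*(d + 2)^2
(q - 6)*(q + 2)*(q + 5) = q^3 + q^2 - 32*q - 60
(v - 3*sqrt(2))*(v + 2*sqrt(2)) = v^2 - sqrt(2)*v - 12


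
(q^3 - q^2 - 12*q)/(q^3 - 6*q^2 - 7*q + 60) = q/(q - 5)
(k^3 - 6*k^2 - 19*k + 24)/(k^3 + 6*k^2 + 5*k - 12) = (k - 8)/(k + 4)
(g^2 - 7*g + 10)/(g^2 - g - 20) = (g - 2)/(g + 4)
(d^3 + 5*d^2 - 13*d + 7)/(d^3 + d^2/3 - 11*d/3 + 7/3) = 3*(d + 7)/(3*d + 7)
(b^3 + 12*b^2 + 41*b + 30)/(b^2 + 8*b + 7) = (b^2 + 11*b + 30)/(b + 7)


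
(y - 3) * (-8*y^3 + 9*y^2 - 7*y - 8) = -8*y^4 + 33*y^3 - 34*y^2 + 13*y + 24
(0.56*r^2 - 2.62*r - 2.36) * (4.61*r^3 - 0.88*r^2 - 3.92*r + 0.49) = 2.5816*r^5 - 12.571*r^4 - 10.7692*r^3 + 12.6216*r^2 + 7.9674*r - 1.1564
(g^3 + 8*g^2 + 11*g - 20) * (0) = 0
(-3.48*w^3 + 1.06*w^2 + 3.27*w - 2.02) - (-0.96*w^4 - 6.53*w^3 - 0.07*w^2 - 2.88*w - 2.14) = 0.96*w^4 + 3.05*w^3 + 1.13*w^2 + 6.15*w + 0.12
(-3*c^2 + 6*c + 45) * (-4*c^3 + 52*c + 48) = 12*c^5 - 24*c^4 - 336*c^3 + 168*c^2 + 2628*c + 2160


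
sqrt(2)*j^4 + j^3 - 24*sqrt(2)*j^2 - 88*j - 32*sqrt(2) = (j - 4*sqrt(2))*(j + 2*sqrt(2))^2*(sqrt(2)*j + 1)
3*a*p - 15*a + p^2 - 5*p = (3*a + p)*(p - 5)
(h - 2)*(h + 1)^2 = h^3 - 3*h - 2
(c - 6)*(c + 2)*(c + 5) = c^3 + c^2 - 32*c - 60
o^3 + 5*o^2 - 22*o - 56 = (o - 4)*(o + 2)*(o + 7)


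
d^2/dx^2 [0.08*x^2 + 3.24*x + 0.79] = 0.160000000000000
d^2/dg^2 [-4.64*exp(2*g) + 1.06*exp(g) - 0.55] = (1.06 - 18.56*exp(g))*exp(g)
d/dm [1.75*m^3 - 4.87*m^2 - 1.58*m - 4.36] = 5.25*m^2 - 9.74*m - 1.58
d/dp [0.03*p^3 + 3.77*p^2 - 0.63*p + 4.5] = 0.09*p^2 + 7.54*p - 0.63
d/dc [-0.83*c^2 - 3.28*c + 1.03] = -1.66*c - 3.28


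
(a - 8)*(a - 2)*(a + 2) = a^3 - 8*a^2 - 4*a + 32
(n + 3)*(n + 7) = n^2 + 10*n + 21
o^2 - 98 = (o - 7*sqrt(2))*(o + 7*sqrt(2))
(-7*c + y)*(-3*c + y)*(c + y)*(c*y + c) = 21*c^4*y + 21*c^4 + 11*c^3*y^2 + 11*c^3*y - 9*c^2*y^3 - 9*c^2*y^2 + c*y^4 + c*y^3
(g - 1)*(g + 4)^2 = g^3 + 7*g^2 + 8*g - 16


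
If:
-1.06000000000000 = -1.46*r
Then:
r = 0.73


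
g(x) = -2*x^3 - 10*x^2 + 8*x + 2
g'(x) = -6*x^2 - 20*x + 8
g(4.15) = -279.97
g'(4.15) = -178.34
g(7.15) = -1183.08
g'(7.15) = -441.74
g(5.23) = -515.80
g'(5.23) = -260.72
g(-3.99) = -62.08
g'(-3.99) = -7.72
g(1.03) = -2.55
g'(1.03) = -18.97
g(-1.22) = -19.01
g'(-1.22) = 23.47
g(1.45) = -13.52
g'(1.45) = -33.62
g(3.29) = -151.14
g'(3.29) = -122.74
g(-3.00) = -58.00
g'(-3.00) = 14.00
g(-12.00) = 1922.00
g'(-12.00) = -616.00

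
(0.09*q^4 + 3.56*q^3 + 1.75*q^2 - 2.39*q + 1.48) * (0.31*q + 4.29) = 0.0279*q^5 + 1.4897*q^4 + 15.8149*q^3 + 6.7666*q^2 - 9.7943*q + 6.3492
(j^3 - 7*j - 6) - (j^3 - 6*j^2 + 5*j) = 6*j^2 - 12*j - 6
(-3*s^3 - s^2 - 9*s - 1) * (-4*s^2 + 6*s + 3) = 12*s^5 - 14*s^4 + 21*s^3 - 53*s^2 - 33*s - 3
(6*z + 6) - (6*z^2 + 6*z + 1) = 5 - 6*z^2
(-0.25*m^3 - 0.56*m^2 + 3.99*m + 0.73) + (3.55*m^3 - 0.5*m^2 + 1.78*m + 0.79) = 3.3*m^3 - 1.06*m^2 + 5.77*m + 1.52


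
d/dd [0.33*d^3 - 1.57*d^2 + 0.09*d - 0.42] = 0.99*d^2 - 3.14*d + 0.09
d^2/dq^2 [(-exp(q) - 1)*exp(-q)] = -exp(-q)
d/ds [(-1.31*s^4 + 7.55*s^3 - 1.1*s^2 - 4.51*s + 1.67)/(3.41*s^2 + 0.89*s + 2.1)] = (-8.9342*s^5 + 22.2478*s^4 + 2.435*s^3 + 61.9651*s^2 - 16.0094*s - 10.9573)/(11.6281*s^4 + 6.0698*s^3 + 15.1141*s^2 + 3.738*s + 4.41)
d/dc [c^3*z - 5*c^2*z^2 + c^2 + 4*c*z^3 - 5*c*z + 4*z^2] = 3*c^2*z - 10*c*z^2 + 2*c + 4*z^3 - 5*z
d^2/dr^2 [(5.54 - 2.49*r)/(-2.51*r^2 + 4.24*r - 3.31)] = ((48.926 - 37.4994*r)*(2.51*r^2 - 4.24*r + 3.31) + (2.49*r - 5.54)*(5.02*r - 4.24)*(10.04*r - 8.48))/(2.51*r^2 - 4.24*r + 3.31)^3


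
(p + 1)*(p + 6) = p^2 + 7*p + 6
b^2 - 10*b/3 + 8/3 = (b - 2)*(b - 4/3)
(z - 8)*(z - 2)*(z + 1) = z^3 - 9*z^2 + 6*z + 16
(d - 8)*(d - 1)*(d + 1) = d^3 - 8*d^2 - d + 8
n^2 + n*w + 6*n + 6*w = (n + 6)*(n + w)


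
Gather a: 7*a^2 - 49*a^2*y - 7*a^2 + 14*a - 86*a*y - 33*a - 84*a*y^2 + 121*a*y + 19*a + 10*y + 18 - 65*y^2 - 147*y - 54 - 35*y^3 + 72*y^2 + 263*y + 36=-49*a^2*y + a*(-84*y^2 + 35*y) - 35*y^3 + 7*y^2 + 126*y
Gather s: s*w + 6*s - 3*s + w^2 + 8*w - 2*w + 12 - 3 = s*(w + 3) + w^2 + 6*w + 9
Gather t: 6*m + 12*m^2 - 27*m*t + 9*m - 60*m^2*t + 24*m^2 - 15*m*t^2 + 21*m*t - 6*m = 36*m^2 - 15*m*t^2 + 9*m + t*(-60*m^2 - 6*m)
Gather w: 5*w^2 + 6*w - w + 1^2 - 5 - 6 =5*w^2 + 5*w - 10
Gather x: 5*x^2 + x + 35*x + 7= 5*x^2 + 36*x + 7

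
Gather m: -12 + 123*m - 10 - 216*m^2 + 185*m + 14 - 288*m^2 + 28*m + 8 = -504*m^2 + 336*m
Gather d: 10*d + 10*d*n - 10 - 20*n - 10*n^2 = d*(10*n + 10) - 10*n^2 - 20*n - 10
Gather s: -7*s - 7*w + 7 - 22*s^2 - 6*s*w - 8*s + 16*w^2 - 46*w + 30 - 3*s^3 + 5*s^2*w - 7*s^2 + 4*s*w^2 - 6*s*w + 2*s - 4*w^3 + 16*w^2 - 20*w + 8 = -3*s^3 + s^2*(5*w - 29) + s*(4*w^2 - 12*w - 13) - 4*w^3 + 32*w^2 - 73*w + 45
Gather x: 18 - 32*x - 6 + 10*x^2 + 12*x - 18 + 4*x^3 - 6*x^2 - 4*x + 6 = 4*x^3 + 4*x^2 - 24*x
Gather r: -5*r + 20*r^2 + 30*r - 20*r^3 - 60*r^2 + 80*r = -20*r^3 - 40*r^2 + 105*r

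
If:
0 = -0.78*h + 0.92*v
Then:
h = 1.17948717948718*v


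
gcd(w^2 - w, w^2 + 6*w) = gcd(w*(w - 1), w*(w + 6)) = w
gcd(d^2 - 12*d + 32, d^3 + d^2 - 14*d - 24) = d - 4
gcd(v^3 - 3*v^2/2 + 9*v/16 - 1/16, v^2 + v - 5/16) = v - 1/4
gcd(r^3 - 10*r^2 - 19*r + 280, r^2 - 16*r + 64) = r - 8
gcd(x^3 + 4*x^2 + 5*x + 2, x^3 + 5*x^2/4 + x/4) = x + 1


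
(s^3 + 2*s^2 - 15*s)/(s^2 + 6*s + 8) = s*(s^2 + 2*s - 15)/(s^2 + 6*s + 8)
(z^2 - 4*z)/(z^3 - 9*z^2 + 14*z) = (z - 4)/(z^2 - 9*z + 14)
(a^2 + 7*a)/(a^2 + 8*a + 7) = a/(a + 1)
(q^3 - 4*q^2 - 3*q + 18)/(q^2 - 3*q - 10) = (q^2 - 6*q + 9)/(q - 5)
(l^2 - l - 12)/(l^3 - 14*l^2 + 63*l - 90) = (l^2 - l - 12)/(l^3 - 14*l^2 + 63*l - 90)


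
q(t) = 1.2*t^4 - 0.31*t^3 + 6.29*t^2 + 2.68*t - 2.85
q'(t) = 4.8*t^3 - 0.93*t^2 + 12.58*t + 2.68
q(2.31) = 67.25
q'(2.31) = 85.94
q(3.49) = 247.96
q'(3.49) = 239.30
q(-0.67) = -1.49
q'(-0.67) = -7.61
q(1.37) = 16.06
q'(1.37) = 30.51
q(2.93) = 139.64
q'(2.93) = 152.29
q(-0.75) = -0.81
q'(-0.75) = -9.30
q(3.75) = 316.61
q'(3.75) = 289.90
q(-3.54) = 268.69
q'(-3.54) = -266.44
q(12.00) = 25282.59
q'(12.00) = 8314.12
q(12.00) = 25282.59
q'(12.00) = 8314.12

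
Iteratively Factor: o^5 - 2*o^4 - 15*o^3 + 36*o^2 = (o - 3)*(o^4 + o^3 - 12*o^2) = (o - 3)^2*(o^3 + 4*o^2) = o*(o - 3)^2*(o^2 + 4*o) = o*(o - 3)^2*(o + 4)*(o)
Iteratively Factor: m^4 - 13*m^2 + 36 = (m - 2)*(m^3 + 2*m^2 - 9*m - 18) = (m - 2)*(m + 2)*(m^2 - 9) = (m - 2)*(m + 2)*(m + 3)*(m - 3)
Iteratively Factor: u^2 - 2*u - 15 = (u + 3)*(u - 5)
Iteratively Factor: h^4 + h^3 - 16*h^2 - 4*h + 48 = (h + 2)*(h^3 - h^2 - 14*h + 24) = (h + 2)*(h + 4)*(h^2 - 5*h + 6) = (h - 3)*(h + 2)*(h + 4)*(h - 2)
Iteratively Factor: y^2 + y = (y)*(y + 1)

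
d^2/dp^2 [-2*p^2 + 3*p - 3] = -4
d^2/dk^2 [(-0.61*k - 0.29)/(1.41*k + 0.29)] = -0.65424/(1.41*k + 0.29)^3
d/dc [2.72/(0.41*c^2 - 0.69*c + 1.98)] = (1.8768 - 2.2304*c)/(0.41*c^2 - 0.69*c + 1.98)^2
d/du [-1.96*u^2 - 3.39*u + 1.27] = -3.92*u - 3.39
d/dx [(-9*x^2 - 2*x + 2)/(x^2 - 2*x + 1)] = 2*(10*x - 1)/(x^3 - 3*x^2 + 3*x - 1)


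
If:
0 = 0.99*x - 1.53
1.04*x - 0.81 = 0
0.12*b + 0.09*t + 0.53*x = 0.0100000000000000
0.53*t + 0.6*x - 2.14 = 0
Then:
No Solution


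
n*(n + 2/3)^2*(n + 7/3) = n^4 + 11*n^3/3 + 32*n^2/9 + 28*n/27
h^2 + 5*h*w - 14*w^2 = (h - 2*w)*(h + 7*w)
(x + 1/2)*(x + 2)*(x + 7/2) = x^3 + 6*x^2 + 39*x/4 + 7/2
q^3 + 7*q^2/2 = q^2*(q + 7/2)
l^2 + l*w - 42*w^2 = (l - 6*w)*(l + 7*w)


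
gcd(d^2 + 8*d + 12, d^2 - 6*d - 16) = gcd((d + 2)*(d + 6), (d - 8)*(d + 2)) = d + 2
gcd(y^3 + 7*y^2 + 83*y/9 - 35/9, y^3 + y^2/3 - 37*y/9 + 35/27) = y^2 + 2*y - 7/9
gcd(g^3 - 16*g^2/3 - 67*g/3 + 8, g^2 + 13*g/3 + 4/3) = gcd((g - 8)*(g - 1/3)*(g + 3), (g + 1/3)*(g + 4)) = 1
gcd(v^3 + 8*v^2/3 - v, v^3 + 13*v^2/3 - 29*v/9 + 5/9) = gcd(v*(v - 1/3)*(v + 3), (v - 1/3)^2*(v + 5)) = v - 1/3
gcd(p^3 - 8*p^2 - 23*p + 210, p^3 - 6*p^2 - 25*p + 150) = p^2 - p - 30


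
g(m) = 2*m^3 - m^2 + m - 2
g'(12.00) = 841.00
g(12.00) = 3322.00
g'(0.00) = 1.00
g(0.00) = -2.00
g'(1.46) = 10.87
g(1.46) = 3.55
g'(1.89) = 18.65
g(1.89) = 9.82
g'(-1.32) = 14.09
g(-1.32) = -9.66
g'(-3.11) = 65.25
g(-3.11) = -74.94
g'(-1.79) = 23.80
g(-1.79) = -18.46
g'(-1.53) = 18.11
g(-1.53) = -13.03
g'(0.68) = 2.41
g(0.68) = -1.15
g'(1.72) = 15.31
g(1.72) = 6.94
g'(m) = 6*m^2 - 2*m + 1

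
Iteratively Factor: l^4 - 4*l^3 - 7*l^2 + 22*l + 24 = (l + 1)*(l^3 - 5*l^2 - 2*l + 24) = (l + 1)*(l + 2)*(l^2 - 7*l + 12) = (l - 4)*(l + 1)*(l + 2)*(l - 3)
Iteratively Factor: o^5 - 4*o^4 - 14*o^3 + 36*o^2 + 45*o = (o + 3)*(o^4 - 7*o^3 + 7*o^2 + 15*o) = (o - 3)*(o + 3)*(o^3 - 4*o^2 - 5*o) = o*(o - 3)*(o + 3)*(o^2 - 4*o - 5) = o*(o - 3)*(o + 1)*(o + 3)*(o - 5)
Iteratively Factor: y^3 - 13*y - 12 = (y - 4)*(y^2 + 4*y + 3) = (y - 4)*(y + 3)*(y + 1)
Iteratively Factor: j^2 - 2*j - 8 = (j + 2)*(j - 4)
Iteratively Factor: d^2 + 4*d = (d)*(d + 4)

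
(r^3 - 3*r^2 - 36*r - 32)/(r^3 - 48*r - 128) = (r + 1)/(r + 4)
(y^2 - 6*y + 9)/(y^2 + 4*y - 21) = (y - 3)/(y + 7)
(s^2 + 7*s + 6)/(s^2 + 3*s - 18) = (s + 1)/(s - 3)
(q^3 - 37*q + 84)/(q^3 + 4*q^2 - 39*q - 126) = (q^2 - 7*q + 12)/(q^2 - 3*q - 18)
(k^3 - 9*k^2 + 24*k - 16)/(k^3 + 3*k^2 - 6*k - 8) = (k^3 - 9*k^2 + 24*k - 16)/(k^3 + 3*k^2 - 6*k - 8)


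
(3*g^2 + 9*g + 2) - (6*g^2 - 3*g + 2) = -3*g^2 + 12*g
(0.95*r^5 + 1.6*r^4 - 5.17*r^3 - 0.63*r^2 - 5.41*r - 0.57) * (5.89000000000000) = 5.5955*r^5 + 9.424*r^4 - 30.4513*r^3 - 3.7107*r^2 - 31.8649*r - 3.3573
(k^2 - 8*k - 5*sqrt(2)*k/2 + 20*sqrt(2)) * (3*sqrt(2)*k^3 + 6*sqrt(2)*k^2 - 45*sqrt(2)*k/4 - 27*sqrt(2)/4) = 3*sqrt(2)*k^5 - 18*sqrt(2)*k^4 - 15*k^4 - 237*sqrt(2)*k^3/4 + 90*k^3 + 333*sqrt(2)*k^2/4 + 1185*k^2/4 - 1665*k/4 + 54*sqrt(2)*k - 270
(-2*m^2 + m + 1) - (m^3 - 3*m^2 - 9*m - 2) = -m^3 + m^2 + 10*m + 3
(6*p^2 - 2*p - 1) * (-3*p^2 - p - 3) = -18*p^4 - 13*p^2 + 7*p + 3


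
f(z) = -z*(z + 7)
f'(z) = -2*z - 7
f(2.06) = -18.66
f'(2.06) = -11.12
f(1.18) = -9.65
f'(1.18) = -9.36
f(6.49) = -87.55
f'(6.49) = -19.98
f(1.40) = -11.76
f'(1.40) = -9.80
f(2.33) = -21.74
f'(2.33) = -11.66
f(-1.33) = 7.54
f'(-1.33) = -4.34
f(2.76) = -26.94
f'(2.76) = -12.52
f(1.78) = -15.63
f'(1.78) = -10.56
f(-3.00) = 12.00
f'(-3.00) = -1.00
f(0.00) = 0.00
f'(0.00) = -7.00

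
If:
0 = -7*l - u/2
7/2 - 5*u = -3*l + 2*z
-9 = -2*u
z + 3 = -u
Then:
No Solution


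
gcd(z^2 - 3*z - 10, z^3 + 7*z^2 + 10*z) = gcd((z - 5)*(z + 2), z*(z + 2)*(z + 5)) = z + 2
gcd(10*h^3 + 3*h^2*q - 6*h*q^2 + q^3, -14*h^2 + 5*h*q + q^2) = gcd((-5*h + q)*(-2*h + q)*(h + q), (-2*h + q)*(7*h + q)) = -2*h + q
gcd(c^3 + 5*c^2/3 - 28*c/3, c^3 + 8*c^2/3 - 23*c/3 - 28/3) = c^2 + 5*c/3 - 28/3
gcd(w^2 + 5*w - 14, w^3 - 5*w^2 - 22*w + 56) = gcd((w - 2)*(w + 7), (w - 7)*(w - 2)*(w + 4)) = w - 2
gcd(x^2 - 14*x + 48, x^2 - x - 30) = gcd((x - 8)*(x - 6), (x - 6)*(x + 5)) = x - 6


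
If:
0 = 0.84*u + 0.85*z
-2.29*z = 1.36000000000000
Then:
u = 0.60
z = -0.59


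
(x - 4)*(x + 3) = x^2 - x - 12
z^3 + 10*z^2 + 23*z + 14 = (z + 1)*(z + 2)*(z + 7)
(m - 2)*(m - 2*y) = m^2 - 2*m*y - 2*m + 4*y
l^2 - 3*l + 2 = (l - 2)*(l - 1)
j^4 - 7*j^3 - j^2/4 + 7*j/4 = j*(j - 7)*(j - 1/2)*(j + 1/2)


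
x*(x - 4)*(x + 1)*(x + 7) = x^4 + 4*x^3 - 25*x^2 - 28*x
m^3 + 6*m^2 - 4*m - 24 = (m - 2)*(m + 2)*(m + 6)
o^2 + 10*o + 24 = (o + 4)*(o + 6)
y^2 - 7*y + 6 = (y - 6)*(y - 1)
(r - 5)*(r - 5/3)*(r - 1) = r^3 - 23*r^2/3 + 15*r - 25/3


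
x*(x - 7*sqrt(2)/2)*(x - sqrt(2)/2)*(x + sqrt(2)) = x^4 - 3*sqrt(2)*x^3 - 9*x^2/2 + 7*sqrt(2)*x/2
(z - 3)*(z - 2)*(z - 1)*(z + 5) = z^4 - z^3 - 19*z^2 + 49*z - 30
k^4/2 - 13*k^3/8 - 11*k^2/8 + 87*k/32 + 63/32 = (k/2 + 1/2)*(k - 7/2)*(k - 3/2)*(k + 3/4)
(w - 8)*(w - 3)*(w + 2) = w^3 - 9*w^2 + 2*w + 48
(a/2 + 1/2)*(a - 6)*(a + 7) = a^3/2 + a^2 - 41*a/2 - 21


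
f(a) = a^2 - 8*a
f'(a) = 2*a - 8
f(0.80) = -5.76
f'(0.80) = -6.40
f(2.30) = -13.11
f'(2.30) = -3.40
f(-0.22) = 1.81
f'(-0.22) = -8.44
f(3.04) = -15.08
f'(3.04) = -1.92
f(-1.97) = 19.64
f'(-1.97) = -11.94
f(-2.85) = 30.92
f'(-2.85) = -13.70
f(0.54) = -4.03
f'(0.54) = -6.92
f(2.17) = -12.65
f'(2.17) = -3.66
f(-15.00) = 345.00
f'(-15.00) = -38.00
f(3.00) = -15.00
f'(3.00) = -2.00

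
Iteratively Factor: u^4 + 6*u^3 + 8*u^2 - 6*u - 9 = (u + 3)*(u^3 + 3*u^2 - u - 3) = (u + 1)*(u + 3)*(u^2 + 2*u - 3) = (u - 1)*(u + 1)*(u + 3)*(u + 3)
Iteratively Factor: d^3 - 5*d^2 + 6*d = (d - 3)*(d^2 - 2*d) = (d - 3)*(d - 2)*(d)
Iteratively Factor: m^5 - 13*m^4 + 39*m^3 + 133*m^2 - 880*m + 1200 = (m - 3)*(m^4 - 10*m^3 + 9*m^2 + 160*m - 400) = (m - 3)*(m + 4)*(m^3 - 14*m^2 + 65*m - 100) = (m - 4)*(m - 3)*(m + 4)*(m^2 - 10*m + 25) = (m - 5)*(m - 4)*(m - 3)*(m + 4)*(m - 5)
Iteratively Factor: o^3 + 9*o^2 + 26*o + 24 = (o + 2)*(o^2 + 7*o + 12) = (o + 2)*(o + 4)*(o + 3)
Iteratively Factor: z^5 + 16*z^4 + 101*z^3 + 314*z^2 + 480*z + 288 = (z + 4)*(z^4 + 12*z^3 + 53*z^2 + 102*z + 72) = (z + 4)^2*(z^3 + 8*z^2 + 21*z + 18) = (z + 2)*(z + 4)^2*(z^2 + 6*z + 9) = (z + 2)*(z + 3)*(z + 4)^2*(z + 3)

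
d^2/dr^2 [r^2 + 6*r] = 2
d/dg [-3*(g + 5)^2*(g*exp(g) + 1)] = 3*(g + 5)*(-2*g*exp(g) + (-g - 1)*(g + 5)*exp(g) - 2)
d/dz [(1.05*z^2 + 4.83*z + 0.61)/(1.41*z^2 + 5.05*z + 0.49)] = (-1.5078*z^2 - 0.691199999999998*z - 0.7138)/(1.9881*z^4 + 14.241*z^3 + 26.8843*z^2 + 4.949*z + 0.2401)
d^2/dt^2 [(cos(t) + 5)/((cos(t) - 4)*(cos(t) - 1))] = (-(1 - cos(2*t))^2 + 82*cos(t) + 146*cos(2*t) - 26*cos(3*t) - 850)/(4*(cos(t) - 4)^3*(cos(t) - 1)^2)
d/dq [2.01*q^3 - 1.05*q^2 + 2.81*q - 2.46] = 6.03*q^2 - 2.1*q + 2.81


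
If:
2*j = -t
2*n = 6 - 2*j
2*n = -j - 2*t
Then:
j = 6/5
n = 9/5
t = -12/5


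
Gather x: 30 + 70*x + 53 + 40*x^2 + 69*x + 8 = 40*x^2 + 139*x + 91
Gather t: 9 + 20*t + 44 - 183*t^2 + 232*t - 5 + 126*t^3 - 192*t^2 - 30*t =126*t^3 - 375*t^2 + 222*t + 48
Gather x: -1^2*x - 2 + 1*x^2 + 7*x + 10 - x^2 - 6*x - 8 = 0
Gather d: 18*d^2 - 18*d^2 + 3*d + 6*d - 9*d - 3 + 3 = 0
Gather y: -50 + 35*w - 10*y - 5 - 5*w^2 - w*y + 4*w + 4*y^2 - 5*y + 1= -5*w^2 + 39*w + 4*y^2 + y*(-w - 15) - 54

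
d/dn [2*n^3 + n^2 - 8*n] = 6*n^2 + 2*n - 8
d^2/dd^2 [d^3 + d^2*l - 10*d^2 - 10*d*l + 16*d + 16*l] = 6*d + 2*l - 20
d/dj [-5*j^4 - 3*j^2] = -20*j^3 - 6*j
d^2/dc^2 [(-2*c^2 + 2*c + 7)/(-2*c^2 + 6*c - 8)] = (4*c^3 - 45*c^2 + 87*c - 27)/(c^6 - 9*c^5 + 39*c^4 - 99*c^3 + 156*c^2 - 144*c + 64)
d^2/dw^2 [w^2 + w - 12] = 2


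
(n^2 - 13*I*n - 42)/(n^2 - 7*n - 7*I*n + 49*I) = (n - 6*I)/(n - 7)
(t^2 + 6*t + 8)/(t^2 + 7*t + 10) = (t + 4)/(t + 5)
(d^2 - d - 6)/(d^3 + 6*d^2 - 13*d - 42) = 1/(d + 7)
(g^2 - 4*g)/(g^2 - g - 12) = g/(g + 3)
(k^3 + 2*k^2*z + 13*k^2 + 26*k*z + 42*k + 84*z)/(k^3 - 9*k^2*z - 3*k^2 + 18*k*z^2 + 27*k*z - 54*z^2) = (k^3 + 2*k^2*z + 13*k^2 + 26*k*z + 42*k + 84*z)/(k^3 - 9*k^2*z - 3*k^2 + 18*k*z^2 + 27*k*z - 54*z^2)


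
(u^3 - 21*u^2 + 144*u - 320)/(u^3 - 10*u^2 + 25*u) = (u^2 - 16*u + 64)/(u*(u - 5))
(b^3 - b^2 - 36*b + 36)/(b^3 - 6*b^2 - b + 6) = (b + 6)/(b + 1)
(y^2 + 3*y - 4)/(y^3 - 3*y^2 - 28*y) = (y - 1)/(y*(y - 7))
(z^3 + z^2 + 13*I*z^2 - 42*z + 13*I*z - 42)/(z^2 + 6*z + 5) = (z^2 + 13*I*z - 42)/(z + 5)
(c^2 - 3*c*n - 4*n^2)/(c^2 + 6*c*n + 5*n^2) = (c - 4*n)/(c + 5*n)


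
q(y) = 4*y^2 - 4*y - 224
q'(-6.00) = -52.00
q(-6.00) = -56.00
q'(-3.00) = -28.00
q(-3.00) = -176.00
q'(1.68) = 9.44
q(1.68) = -219.43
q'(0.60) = 0.80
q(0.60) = -224.96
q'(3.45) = 23.60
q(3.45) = -190.19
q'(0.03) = -3.76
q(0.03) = -224.12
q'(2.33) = 14.64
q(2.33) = -211.60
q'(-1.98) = -19.84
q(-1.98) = -200.40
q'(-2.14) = -21.12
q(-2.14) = -197.12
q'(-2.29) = -22.32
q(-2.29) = -193.86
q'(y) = 8*y - 4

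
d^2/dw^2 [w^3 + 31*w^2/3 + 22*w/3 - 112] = 6*w + 62/3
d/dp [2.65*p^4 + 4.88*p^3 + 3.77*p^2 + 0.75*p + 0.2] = 10.6*p^3 + 14.64*p^2 + 7.54*p + 0.75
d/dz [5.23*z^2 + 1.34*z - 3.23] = 10.46*z + 1.34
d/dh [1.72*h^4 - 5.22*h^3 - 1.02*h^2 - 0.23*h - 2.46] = 6.88*h^3 - 15.66*h^2 - 2.04*h - 0.23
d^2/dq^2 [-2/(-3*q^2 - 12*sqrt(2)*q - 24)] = 4*(-q^2 - 4*sqrt(2)*q + 4*(q + 2*sqrt(2))^2 - 8)/(3*(q^2 + 4*sqrt(2)*q + 8)^3)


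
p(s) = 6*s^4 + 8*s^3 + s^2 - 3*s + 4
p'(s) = 24*s^3 + 24*s^2 + 2*s - 3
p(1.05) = 18.51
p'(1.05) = 53.34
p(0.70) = 6.57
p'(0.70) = 18.39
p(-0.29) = 4.80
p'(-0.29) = -2.15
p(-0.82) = 5.43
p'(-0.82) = -1.74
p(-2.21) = 72.29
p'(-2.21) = -149.25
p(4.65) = 3621.22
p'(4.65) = 2938.31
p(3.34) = 1049.90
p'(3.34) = 1165.65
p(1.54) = 64.72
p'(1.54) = 144.65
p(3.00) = 706.00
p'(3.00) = 867.00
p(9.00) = 45256.00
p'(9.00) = 19455.00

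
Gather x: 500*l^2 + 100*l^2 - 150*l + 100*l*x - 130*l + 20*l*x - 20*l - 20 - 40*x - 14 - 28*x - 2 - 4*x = 600*l^2 - 300*l + x*(120*l - 72) - 36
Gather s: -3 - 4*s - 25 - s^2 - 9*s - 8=-s^2 - 13*s - 36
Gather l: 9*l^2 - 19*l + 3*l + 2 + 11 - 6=9*l^2 - 16*l + 7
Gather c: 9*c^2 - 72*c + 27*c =9*c^2 - 45*c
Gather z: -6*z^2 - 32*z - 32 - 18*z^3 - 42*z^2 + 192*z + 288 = -18*z^3 - 48*z^2 + 160*z + 256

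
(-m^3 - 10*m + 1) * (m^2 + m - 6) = -m^5 - m^4 - 4*m^3 - 9*m^2 + 61*m - 6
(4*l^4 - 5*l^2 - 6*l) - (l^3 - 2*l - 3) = 4*l^4 - l^3 - 5*l^2 - 4*l + 3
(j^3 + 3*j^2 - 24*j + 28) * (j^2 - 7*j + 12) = j^5 - 4*j^4 - 33*j^3 + 232*j^2 - 484*j + 336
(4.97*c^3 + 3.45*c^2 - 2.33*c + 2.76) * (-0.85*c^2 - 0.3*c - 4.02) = -4.2245*c^5 - 4.4235*c^4 - 19.0339*c^3 - 15.516*c^2 + 8.5386*c - 11.0952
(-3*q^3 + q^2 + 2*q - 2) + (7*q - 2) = -3*q^3 + q^2 + 9*q - 4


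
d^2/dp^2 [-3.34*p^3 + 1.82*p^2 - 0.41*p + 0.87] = 3.64 - 20.04*p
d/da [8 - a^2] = -2*a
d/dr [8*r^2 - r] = 16*r - 1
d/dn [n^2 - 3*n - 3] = 2*n - 3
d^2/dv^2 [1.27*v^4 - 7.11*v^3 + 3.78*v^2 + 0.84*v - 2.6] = 15.24*v^2 - 42.66*v + 7.56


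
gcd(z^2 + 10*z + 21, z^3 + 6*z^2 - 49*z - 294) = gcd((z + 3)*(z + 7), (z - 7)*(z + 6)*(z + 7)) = z + 7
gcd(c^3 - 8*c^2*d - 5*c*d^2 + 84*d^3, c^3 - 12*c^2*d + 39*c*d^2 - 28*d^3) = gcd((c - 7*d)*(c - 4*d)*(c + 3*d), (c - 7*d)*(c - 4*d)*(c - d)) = c^2 - 11*c*d + 28*d^2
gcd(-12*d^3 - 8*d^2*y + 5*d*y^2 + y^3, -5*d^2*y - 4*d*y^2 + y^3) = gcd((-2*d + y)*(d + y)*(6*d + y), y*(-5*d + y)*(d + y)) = d + y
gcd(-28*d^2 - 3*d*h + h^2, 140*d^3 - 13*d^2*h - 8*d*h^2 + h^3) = 28*d^2 + 3*d*h - h^2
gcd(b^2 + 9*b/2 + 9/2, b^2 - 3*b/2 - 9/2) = b + 3/2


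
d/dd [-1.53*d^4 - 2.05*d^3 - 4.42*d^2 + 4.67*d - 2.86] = -6.12*d^3 - 6.15*d^2 - 8.84*d + 4.67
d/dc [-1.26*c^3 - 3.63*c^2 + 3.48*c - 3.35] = -3.78*c^2 - 7.26*c + 3.48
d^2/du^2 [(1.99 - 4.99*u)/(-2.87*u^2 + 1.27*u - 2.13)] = ((24.0972 - 85.9278*u)*(2.87*u^2 - 1.27*u + 2.13) + (4.99*u - 1.99)*(5.74*u - 1.27)*(11.48*u - 2.54))/(2.87*u^2 - 1.27*u + 2.13)^3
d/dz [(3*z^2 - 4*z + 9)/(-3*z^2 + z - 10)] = (-9*z^2 - 6*z + 31)/(9*z^4 - 6*z^3 + 61*z^2 - 20*z + 100)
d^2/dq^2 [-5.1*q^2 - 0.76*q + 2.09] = -10.2000000000000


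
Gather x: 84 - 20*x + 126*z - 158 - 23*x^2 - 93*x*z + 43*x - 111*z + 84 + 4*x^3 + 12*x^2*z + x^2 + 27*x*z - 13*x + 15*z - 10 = 4*x^3 + x^2*(12*z - 22) + x*(10 - 66*z) + 30*z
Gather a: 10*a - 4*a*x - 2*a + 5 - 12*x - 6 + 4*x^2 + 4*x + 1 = a*(8 - 4*x) + 4*x^2 - 8*x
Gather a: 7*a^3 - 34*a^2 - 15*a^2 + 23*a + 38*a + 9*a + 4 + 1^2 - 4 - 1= 7*a^3 - 49*a^2 + 70*a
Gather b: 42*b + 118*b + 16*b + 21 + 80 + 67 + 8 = 176*b + 176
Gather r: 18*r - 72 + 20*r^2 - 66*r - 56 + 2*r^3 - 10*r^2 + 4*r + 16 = 2*r^3 + 10*r^2 - 44*r - 112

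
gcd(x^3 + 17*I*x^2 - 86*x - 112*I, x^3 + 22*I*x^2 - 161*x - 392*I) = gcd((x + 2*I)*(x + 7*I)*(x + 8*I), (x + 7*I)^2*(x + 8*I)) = x^2 + 15*I*x - 56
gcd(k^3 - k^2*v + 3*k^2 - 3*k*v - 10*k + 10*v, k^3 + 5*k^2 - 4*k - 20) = k^2 + 3*k - 10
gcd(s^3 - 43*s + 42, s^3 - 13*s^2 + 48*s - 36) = s^2 - 7*s + 6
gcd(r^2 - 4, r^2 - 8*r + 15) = 1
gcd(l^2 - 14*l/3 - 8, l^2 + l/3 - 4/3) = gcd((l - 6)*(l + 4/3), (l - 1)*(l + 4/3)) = l + 4/3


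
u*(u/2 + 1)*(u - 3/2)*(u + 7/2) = u^4/2 + 2*u^3 - 5*u^2/8 - 21*u/4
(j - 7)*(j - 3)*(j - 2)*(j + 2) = j^4 - 10*j^3 + 17*j^2 + 40*j - 84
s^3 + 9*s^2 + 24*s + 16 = (s + 1)*(s + 4)^2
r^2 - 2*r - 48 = (r - 8)*(r + 6)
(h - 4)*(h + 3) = h^2 - h - 12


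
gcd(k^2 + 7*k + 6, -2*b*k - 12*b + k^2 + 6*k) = k + 6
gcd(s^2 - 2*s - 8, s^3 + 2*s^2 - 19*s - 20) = s - 4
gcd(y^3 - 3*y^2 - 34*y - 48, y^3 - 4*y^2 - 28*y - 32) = y^2 - 6*y - 16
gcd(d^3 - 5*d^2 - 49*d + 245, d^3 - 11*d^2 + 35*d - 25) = d - 5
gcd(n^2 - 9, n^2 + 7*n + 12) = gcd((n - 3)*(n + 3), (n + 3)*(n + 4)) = n + 3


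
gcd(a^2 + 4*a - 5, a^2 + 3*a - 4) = a - 1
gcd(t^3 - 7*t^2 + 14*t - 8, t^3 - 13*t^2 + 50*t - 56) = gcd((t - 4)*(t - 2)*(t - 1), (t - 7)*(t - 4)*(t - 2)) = t^2 - 6*t + 8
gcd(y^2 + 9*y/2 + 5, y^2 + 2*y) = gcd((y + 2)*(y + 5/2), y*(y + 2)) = y + 2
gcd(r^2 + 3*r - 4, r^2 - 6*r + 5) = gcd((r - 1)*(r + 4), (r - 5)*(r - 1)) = r - 1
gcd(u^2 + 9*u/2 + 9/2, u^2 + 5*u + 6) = u + 3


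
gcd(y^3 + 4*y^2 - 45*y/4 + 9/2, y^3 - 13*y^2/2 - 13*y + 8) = y - 1/2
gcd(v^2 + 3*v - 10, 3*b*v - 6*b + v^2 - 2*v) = v - 2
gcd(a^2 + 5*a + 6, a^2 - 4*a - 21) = a + 3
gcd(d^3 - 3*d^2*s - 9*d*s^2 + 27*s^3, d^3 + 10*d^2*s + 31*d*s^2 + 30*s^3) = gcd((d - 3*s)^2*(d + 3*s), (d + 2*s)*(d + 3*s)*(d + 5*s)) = d + 3*s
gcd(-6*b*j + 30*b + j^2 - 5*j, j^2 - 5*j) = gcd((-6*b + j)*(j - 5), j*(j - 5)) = j - 5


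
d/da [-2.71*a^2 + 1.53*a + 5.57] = 1.53 - 5.42*a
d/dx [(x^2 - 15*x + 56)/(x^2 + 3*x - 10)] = 6*(3*x^2 - 22*x - 3)/(x^4 + 6*x^3 - 11*x^2 - 60*x + 100)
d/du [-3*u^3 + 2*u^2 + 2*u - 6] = -9*u^2 + 4*u + 2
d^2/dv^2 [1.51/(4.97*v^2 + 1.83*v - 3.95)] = (-74.596718*v^2 - 27.467202*v + 1.51*(9.94*v + 1.83)*(19.88*v + 3.66) + 59.28713)/(4.97*v^2 + 1.83*v - 3.95)^3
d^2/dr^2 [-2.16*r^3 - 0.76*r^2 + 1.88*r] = -12.96*r - 1.52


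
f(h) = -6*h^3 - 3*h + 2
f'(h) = -18*h^2 - 3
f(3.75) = -325.66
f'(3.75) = -256.12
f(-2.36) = 87.95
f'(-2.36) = -103.25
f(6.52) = -1680.57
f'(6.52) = -768.19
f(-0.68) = 5.93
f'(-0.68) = -11.32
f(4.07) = -414.72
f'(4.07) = -301.17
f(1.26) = -13.78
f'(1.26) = -31.58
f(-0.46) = 3.96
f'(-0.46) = -6.81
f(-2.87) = 152.45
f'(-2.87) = -151.26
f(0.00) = 2.00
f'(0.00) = -3.00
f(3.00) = -169.00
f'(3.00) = -165.00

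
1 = 1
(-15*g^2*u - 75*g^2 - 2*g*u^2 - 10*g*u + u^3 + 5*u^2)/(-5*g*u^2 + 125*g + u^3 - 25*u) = (3*g + u)/(u - 5)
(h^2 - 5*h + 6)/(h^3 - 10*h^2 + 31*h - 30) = 1/(h - 5)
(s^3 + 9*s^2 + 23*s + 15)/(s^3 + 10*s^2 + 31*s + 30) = (s + 1)/(s + 2)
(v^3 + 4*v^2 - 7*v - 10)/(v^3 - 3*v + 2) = (v^3 + 4*v^2 - 7*v - 10)/(v^3 - 3*v + 2)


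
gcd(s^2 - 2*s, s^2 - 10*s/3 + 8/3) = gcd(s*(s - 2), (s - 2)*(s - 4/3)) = s - 2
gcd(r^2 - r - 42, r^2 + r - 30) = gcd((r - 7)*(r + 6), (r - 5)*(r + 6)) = r + 6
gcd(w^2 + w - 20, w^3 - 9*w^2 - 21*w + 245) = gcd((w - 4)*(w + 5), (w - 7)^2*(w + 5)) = w + 5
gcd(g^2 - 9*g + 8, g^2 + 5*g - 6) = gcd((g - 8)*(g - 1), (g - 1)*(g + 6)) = g - 1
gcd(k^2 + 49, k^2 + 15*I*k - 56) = k + 7*I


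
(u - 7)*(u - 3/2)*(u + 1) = u^3 - 15*u^2/2 + 2*u + 21/2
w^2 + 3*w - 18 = (w - 3)*(w + 6)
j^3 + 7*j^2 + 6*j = j*(j + 1)*(j + 6)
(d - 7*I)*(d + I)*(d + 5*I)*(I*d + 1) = I*d^4 + 2*d^3 + 36*I*d^2 + 2*d + 35*I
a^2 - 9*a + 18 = (a - 6)*(a - 3)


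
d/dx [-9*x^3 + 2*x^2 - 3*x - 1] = -27*x^2 + 4*x - 3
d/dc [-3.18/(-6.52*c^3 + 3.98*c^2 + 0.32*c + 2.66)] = (-62.2008*c^2 + 25.3128*c + 1.0176)/(-6.52*c^3 + 3.98*c^2 + 0.32*c + 2.66)^2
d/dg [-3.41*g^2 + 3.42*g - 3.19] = 3.42 - 6.82*g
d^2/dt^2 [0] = 0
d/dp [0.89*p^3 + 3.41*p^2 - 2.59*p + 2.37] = 2.67*p^2 + 6.82*p - 2.59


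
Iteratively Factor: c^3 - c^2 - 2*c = (c)*(c^2 - c - 2) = c*(c - 2)*(c + 1)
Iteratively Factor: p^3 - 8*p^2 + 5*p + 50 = (p - 5)*(p^2 - 3*p - 10) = (p - 5)^2*(p + 2)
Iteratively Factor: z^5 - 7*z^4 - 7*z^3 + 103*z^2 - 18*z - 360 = (z - 5)*(z^4 - 2*z^3 - 17*z^2 + 18*z + 72) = (z - 5)*(z + 2)*(z^3 - 4*z^2 - 9*z + 36) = (z - 5)*(z + 2)*(z + 3)*(z^2 - 7*z + 12) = (z - 5)*(z - 4)*(z + 2)*(z + 3)*(z - 3)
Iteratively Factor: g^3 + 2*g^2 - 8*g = (g + 4)*(g^2 - 2*g) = g*(g + 4)*(g - 2)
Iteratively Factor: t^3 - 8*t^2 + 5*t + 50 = (t - 5)*(t^2 - 3*t - 10) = (t - 5)^2*(t + 2)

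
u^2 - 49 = (u - 7)*(u + 7)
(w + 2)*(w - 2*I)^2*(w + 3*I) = w^4 + 2*w^3 - I*w^3 + 8*w^2 - 2*I*w^2 + 16*w - 12*I*w - 24*I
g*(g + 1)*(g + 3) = g^3 + 4*g^2 + 3*g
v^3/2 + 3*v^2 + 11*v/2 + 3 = (v/2 + 1)*(v + 1)*(v + 3)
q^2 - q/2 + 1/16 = (q - 1/4)^2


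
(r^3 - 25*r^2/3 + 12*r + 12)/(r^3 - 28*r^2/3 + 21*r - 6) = (3*r + 2)/(3*r - 1)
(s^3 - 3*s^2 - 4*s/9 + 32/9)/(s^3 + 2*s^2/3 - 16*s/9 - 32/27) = 3*(3*s^2 - 5*s - 8)/(9*s^2 + 18*s + 8)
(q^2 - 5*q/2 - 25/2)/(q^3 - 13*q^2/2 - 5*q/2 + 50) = 1/(q - 4)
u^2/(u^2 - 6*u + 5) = u^2/(u^2 - 6*u + 5)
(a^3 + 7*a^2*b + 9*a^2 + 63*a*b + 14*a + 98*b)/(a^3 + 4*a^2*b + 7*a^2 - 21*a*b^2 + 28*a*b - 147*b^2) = (a + 2)/(a - 3*b)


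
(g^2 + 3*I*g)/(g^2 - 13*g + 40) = g*(g + 3*I)/(g^2 - 13*g + 40)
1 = 1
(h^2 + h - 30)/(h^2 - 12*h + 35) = (h + 6)/(h - 7)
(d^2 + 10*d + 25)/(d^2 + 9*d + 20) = (d + 5)/(d + 4)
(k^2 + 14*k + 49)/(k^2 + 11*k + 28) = (k + 7)/(k + 4)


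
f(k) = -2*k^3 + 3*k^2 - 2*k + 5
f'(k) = -6*k^2 + 6*k - 2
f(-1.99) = 36.62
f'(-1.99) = -37.70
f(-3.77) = 162.34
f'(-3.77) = -109.90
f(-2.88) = 83.42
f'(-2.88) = -69.05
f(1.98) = -2.72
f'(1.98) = -13.64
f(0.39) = 4.56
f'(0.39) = -0.57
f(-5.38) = 414.03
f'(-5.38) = -207.95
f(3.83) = -71.02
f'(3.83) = -67.03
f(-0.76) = 9.13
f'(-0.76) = -10.03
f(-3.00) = 92.00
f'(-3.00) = -74.00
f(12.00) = -3043.00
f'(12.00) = -794.00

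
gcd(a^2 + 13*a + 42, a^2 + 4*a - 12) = a + 6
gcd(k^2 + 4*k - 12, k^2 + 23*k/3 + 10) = k + 6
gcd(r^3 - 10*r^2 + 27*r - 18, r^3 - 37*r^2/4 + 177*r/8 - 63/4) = r - 6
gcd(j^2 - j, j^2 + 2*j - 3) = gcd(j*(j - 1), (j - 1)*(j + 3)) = j - 1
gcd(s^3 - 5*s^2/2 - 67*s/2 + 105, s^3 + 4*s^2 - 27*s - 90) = s^2 + s - 30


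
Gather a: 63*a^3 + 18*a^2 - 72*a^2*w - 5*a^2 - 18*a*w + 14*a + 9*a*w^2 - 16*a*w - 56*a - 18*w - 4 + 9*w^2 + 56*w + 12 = 63*a^3 + a^2*(13 - 72*w) + a*(9*w^2 - 34*w - 42) + 9*w^2 + 38*w + 8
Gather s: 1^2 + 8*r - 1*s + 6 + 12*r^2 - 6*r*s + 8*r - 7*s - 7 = 12*r^2 + 16*r + s*(-6*r - 8)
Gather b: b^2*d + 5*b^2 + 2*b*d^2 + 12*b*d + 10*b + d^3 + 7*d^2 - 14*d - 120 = b^2*(d + 5) + b*(2*d^2 + 12*d + 10) + d^3 + 7*d^2 - 14*d - 120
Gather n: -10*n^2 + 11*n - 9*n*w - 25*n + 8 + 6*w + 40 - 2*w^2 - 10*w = -10*n^2 + n*(-9*w - 14) - 2*w^2 - 4*w + 48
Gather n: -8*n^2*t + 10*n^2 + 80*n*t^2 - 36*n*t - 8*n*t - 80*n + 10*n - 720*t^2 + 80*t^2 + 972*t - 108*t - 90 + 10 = n^2*(10 - 8*t) + n*(80*t^2 - 44*t - 70) - 640*t^2 + 864*t - 80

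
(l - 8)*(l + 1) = l^2 - 7*l - 8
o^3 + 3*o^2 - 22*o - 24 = (o - 4)*(o + 1)*(o + 6)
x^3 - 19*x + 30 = (x - 3)*(x - 2)*(x + 5)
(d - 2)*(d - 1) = d^2 - 3*d + 2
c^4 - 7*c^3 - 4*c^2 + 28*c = c*(c - 7)*(c - 2)*(c + 2)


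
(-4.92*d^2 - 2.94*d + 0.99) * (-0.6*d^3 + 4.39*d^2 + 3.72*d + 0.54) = 2.952*d^5 - 19.8348*d^4 - 31.803*d^3 - 9.2475*d^2 + 2.0952*d + 0.5346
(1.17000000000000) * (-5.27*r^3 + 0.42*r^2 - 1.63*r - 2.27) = -6.1659*r^3 + 0.4914*r^2 - 1.9071*r - 2.6559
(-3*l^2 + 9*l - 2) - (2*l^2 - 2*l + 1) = -5*l^2 + 11*l - 3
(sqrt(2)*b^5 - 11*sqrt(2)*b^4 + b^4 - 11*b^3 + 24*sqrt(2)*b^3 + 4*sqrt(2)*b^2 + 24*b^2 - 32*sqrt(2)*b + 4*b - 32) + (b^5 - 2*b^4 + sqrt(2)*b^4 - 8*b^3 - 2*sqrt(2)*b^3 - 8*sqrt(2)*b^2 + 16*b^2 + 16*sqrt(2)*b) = b^5 + sqrt(2)*b^5 - 10*sqrt(2)*b^4 - b^4 - 19*b^3 + 22*sqrt(2)*b^3 - 4*sqrt(2)*b^2 + 40*b^2 - 16*sqrt(2)*b + 4*b - 32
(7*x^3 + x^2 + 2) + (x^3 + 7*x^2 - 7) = 8*x^3 + 8*x^2 - 5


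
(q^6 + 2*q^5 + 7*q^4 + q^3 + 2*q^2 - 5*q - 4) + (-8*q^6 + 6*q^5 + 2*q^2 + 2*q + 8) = -7*q^6 + 8*q^5 + 7*q^4 + q^3 + 4*q^2 - 3*q + 4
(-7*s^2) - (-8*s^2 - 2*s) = s^2 + 2*s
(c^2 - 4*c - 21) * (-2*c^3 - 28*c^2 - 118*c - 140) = -2*c^5 - 20*c^4 + 36*c^3 + 920*c^2 + 3038*c + 2940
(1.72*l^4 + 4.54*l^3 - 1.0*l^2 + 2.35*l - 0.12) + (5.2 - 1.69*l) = 1.72*l^4 + 4.54*l^3 - 1.0*l^2 + 0.66*l + 5.08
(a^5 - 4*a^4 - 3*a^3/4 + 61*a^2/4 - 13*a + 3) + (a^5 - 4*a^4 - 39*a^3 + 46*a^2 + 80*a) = 2*a^5 - 8*a^4 - 159*a^3/4 + 245*a^2/4 + 67*a + 3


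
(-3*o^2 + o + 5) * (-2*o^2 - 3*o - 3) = 6*o^4 + 7*o^3 - 4*o^2 - 18*o - 15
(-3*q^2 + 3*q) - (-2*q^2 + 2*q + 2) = -q^2 + q - 2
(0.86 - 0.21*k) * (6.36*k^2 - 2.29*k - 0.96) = -1.3356*k^3 + 5.9505*k^2 - 1.7678*k - 0.8256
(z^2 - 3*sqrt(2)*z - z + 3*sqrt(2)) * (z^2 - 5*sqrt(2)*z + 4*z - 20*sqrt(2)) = z^4 - 8*sqrt(2)*z^3 + 3*z^3 - 24*sqrt(2)*z^2 + 26*z^2 + 32*sqrt(2)*z + 90*z - 120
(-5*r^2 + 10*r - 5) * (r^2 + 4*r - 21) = -5*r^4 - 10*r^3 + 140*r^2 - 230*r + 105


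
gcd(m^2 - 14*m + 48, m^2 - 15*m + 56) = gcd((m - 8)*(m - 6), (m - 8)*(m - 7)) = m - 8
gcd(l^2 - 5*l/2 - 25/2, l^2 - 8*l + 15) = l - 5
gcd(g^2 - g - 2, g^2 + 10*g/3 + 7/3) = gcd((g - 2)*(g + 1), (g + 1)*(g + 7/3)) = g + 1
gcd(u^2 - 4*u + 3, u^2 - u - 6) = u - 3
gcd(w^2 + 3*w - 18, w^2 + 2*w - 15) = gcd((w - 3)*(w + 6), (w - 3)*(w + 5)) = w - 3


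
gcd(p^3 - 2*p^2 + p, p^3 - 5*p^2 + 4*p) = p^2 - p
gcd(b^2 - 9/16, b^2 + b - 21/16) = b - 3/4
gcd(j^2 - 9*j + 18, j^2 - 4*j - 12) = j - 6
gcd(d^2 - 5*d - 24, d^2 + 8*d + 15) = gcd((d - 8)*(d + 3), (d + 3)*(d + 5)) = d + 3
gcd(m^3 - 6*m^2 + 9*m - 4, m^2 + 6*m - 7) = m - 1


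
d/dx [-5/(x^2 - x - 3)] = 5*(2*x - 1)/(-x^2 + x + 3)^2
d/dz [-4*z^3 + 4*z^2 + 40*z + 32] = -12*z^2 + 8*z + 40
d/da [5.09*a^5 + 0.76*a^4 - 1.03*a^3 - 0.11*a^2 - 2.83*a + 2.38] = 25.45*a^4 + 3.04*a^3 - 3.09*a^2 - 0.22*a - 2.83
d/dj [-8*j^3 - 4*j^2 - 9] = 8*j*(-3*j - 1)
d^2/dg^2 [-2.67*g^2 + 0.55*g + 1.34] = -5.34000000000000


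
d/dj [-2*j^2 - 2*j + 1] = -4*j - 2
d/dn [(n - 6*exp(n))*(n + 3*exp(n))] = -3*n*exp(n) + 2*n - 36*exp(2*n) - 3*exp(n)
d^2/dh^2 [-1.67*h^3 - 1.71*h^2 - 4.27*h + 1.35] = -10.02*h - 3.42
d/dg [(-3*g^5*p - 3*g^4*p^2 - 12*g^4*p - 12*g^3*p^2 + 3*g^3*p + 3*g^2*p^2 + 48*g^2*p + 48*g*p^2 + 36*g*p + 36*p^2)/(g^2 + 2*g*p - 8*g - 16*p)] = 3*p*(-2*(g + p - 4)*(-g^5 - g^4*p - 4*g^4 - 4*g^3*p + g^3 + g^2*p + 16*g^2 + 16*g*p + 12*g + 12*p) + (g^2 + 2*g*p - 8*g - 16*p)*(-5*g^4 - 4*g^3*p - 16*g^3 - 12*g^2*p + 3*g^2 + 2*g*p + 32*g + 16*p + 12))/(g^2 + 2*g*p - 8*g - 16*p)^2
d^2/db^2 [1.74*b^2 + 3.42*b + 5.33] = 3.48000000000000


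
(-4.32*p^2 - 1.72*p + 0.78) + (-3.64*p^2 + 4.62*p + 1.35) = -7.96*p^2 + 2.9*p + 2.13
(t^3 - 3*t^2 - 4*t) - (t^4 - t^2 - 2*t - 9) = -t^4 + t^3 - 2*t^2 - 2*t + 9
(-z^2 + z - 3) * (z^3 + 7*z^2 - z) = -z^5 - 6*z^4 + 5*z^3 - 22*z^2 + 3*z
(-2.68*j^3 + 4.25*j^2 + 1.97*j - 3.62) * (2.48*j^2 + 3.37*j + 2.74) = -6.6464*j^5 + 1.5084*j^4 + 11.8649*j^3 + 9.3063*j^2 - 6.8016*j - 9.9188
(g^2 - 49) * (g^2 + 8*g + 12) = g^4 + 8*g^3 - 37*g^2 - 392*g - 588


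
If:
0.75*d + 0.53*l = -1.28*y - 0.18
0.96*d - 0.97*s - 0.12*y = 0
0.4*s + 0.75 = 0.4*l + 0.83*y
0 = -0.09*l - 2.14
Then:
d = -1.89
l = -23.78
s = -3.21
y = 10.81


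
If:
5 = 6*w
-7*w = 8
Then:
No Solution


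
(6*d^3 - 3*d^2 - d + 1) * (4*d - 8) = 24*d^4 - 60*d^3 + 20*d^2 + 12*d - 8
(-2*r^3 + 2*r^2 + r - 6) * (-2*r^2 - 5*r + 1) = 4*r^5 + 6*r^4 - 14*r^3 + 9*r^2 + 31*r - 6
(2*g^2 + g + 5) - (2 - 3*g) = 2*g^2 + 4*g + 3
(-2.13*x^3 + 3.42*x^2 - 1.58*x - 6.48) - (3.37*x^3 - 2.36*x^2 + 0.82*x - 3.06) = -5.5*x^3 + 5.78*x^2 - 2.4*x - 3.42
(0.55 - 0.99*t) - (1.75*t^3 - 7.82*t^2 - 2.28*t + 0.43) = -1.75*t^3 + 7.82*t^2 + 1.29*t + 0.12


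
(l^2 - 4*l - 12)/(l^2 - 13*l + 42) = (l + 2)/(l - 7)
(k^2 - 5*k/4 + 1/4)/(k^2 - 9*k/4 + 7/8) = 2*(4*k^2 - 5*k + 1)/(8*k^2 - 18*k + 7)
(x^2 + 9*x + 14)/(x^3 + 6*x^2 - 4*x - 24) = (x + 7)/(x^2 + 4*x - 12)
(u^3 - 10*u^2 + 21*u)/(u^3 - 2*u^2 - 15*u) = (-u^2 + 10*u - 21)/(-u^2 + 2*u + 15)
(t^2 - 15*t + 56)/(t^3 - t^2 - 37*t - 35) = (t - 8)/(t^2 + 6*t + 5)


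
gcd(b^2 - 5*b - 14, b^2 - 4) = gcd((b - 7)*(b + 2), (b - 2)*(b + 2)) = b + 2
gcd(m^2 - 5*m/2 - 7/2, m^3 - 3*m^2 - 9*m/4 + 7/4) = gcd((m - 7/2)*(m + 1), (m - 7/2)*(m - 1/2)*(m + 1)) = m^2 - 5*m/2 - 7/2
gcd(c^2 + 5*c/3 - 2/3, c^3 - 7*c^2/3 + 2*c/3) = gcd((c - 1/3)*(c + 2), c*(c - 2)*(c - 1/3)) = c - 1/3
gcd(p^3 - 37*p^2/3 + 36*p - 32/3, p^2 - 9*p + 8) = p - 8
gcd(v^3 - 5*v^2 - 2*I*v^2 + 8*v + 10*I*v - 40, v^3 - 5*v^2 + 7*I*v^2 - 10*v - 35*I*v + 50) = v^2 + v*(-5 + 2*I) - 10*I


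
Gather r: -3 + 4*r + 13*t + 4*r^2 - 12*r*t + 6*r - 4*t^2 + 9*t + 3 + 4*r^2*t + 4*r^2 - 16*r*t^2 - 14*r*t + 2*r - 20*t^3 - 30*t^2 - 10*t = r^2*(4*t + 8) + r*(-16*t^2 - 26*t + 12) - 20*t^3 - 34*t^2 + 12*t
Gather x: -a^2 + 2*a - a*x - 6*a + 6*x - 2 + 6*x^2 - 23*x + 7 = -a^2 - 4*a + 6*x^2 + x*(-a - 17) + 5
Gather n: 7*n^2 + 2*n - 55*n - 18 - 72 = 7*n^2 - 53*n - 90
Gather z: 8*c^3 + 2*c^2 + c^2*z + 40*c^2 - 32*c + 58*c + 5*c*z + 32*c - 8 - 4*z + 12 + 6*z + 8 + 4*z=8*c^3 + 42*c^2 + 58*c + z*(c^2 + 5*c + 6) + 12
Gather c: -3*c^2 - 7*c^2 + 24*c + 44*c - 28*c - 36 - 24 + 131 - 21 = -10*c^2 + 40*c + 50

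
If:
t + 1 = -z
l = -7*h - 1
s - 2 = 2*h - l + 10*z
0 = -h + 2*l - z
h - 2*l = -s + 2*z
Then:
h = -11/96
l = -19/96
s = -27/32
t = -23/32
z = -9/32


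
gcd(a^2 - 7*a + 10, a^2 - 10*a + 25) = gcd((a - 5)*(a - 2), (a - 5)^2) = a - 5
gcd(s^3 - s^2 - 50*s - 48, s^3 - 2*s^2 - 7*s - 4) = s + 1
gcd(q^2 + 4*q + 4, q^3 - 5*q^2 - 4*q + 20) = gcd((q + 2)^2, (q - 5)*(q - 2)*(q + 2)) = q + 2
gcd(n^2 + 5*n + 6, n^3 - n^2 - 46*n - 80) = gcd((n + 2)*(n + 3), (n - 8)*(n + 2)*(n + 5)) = n + 2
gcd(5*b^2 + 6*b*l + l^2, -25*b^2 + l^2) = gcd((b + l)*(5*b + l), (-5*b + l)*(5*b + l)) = 5*b + l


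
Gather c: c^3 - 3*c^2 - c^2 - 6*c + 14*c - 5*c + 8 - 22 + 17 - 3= c^3 - 4*c^2 + 3*c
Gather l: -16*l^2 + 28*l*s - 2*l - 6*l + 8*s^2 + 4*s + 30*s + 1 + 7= -16*l^2 + l*(28*s - 8) + 8*s^2 + 34*s + 8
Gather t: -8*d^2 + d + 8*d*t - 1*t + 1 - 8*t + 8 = -8*d^2 + d + t*(8*d - 9) + 9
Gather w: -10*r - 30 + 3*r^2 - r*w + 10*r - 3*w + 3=3*r^2 + w*(-r - 3) - 27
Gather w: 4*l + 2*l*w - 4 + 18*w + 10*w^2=4*l + 10*w^2 + w*(2*l + 18) - 4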